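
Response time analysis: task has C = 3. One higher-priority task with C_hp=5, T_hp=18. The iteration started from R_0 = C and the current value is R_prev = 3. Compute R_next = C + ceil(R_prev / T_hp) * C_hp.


R_next = C + ceil(R_prev / T_hp) * C_hp
ceil(3 / 18) = ceil(0.1667) = 1
Interference = 1 * 5 = 5
R_next = 3 + 5 = 8

8


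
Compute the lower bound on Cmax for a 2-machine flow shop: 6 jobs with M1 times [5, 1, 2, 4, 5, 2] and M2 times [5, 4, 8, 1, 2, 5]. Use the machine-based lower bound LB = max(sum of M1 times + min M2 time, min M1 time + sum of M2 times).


LB1 = sum(M1 times) + min(M2 times) = 19 + 1 = 20
LB2 = min(M1 times) + sum(M2 times) = 1 + 25 = 26
Lower bound = max(LB1, LB2) = max(20, 26) = 26

26


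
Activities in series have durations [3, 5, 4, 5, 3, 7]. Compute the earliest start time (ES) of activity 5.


Activity 5 starts after activities 1 through 4 complete.
Predecessor durations: [3, 5, 4, 5]
ES = 3 + 5 + 4 + 5 = 17

17


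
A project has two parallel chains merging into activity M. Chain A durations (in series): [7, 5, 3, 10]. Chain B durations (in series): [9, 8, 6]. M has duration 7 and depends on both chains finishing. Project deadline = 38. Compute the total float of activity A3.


Forward pass: ES(A3) = sum of predecessors on chain A = 12
EF = ES + duration = 12 + 3 = 15
Backward pass: LF(M) = deadline = 38; LS(M) = 38 - 7 = 31
LF(A3) = LS(M) - sum(successors on chain A) = 31 - 10 = 21
LS = LF - duration = 21 - 3 = 18
Total float = LS - ES = 18 - 12 = 6

6


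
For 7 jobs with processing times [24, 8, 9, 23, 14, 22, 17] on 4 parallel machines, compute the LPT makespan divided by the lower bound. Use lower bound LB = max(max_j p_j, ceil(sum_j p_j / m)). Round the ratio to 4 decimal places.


LPT order: [24, 23, 22, 17, 14, 9, 8]
Machine loads after assignment: [24, 31, 31, 31]
LPT makespan = 31
Lower bound = max(max_job, ceil(total/4)) = max(24, 30) = 30
Ratio = 31 / 30 = 1.0333

1.0333


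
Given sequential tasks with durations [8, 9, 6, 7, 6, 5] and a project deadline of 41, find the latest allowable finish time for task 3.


LF(activity 3) = deadline - sum of successor durations
Successors: activities 4 through 6 with durations [7, 6, 5]
Sum of successor durations = 18
LF = 41 - 18 = 23

23


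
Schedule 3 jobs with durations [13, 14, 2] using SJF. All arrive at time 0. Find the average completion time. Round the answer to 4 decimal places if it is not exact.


SJF order (ascending): [2, 13, 14]
Completion times:
  Job 1: burst=2, C=2
  Job 2: burst=13, C=15
  Job 3: burst=14, C=29
Average completion = 46/3 = 15.3333

15.3333


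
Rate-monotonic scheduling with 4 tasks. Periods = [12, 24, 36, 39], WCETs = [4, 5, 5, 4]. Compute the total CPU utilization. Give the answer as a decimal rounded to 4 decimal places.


Compute individual utilizations (exact fractions):
  Task 1: C/T = 4/12 = 1/3 (approx. 0.3333)
  Task 2: C/T = 5/24 (approx. 0.2083)
  Task 3: C/T = 5/36 (approx. 0.1389)
  Task 4: C/T = 4/39 (approx. 0.1026)
Total utilization U = 1/3 + 5/24 + 5/36 + 4/39 = 733/936
Rounded to 4 decimal places: U = 0.7831
RM (Liu & Layland) bound for 4 tasks = 0.756828; compare with U = 733/936 (approx. 0.783120)
bound < U <= 1, so the RM sufficient condition is not met (inconclusive; an exact test such as response-time analysis is needed).

0.7831


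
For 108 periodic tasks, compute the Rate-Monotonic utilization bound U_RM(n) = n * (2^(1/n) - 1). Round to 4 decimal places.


Compute 2^(1/108) = 1.0064386691
Subtract 1: 1.0064386691 - 1 = 0.0064386691
Multiply by n: 108 * 0.0064386691 = 0.6953762628
Round to 4 dp: 0.6954

0.6954


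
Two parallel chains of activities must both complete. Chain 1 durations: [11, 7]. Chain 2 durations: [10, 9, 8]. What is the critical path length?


Path A total = 11 + 7 = 18
Path B total = 10 + 9 + 8 = 27
Critical path = longest path = max(18, 27) = 27

27


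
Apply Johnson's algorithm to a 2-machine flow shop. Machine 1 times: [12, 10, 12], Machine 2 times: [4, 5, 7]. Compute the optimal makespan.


Apply Johnson's rule:
  Group 1 (a <= b): []
  Group 2 (a > b): [(3, 12, 7), (2, 10, 5), (1, 12, 4)]
Optimal job order: [3, 2, 1]
Schedule:
  Job 3: M1 done at 12, M2 done at 19
  Job 2: M1 done at 22, M2 done at 27
  Job 1: M1 done at 34, M2 done at 38
Makespan = 38

38


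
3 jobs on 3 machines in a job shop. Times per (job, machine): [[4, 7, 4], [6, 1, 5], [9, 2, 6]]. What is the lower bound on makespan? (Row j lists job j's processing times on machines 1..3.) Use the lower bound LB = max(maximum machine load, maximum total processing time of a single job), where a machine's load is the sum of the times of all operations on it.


Machine loads:
  Machine 1: 4 + 6 + 9 = 19
  Machine 2: 7 + 1 + 2 = 10
  Machine 3: 4 + 5 + 6 = 15
Max machine load = 19
Job totals:
  Job 1: 15
  Job 2: 12
  Job 3: 17
Max job total = 17
Lower bound = max(19, 17) = 19

19


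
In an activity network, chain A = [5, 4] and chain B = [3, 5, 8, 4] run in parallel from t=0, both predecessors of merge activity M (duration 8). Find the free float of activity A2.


ES(A2) = sum of predecessors on chain A = 5
EF(A2) = ES + duration = 5 + 4 = 9
Successor of A2 is M. ES(M) = max(sum(A), sum(B)) = max(9, 20) = 20
Free float = ES(successor) - EF(current) = 20 - 9 = 11

11


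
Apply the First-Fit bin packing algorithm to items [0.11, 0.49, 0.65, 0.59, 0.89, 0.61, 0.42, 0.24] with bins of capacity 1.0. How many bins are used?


Place items sequentially using First-Fit:
  Item 0.11 -> new Bin 1
  Item 0.49 -> Bin 1 (now 0.6)
  Item 0.65 -> new Bin 2
  Item 0.59 -> new Bin 3
  Item 0.89 -> new Bin 4
  Item 0.61 -> new Bin 5
  Item 0.42 -> new Bin 6
  Item 0.24 -> Bin 1 (now 0.84)
Total bins used = 6

6


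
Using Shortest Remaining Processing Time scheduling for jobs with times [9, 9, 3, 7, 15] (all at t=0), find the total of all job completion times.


Since all jobs arrive at t=0, SRPT equals SPT ordering.
SPT order: [3, 7, 9, 9, 15]
Completion times:
  Job 1: p=3, C=3
  Job 2: p=7, C=10
  Job 3: p=9, C=19
  Job 4: p=9, C=28
  Job 5: p=15, C=43
Total completion time = 3 + 10 + 19 + 28 + 43 = 103

103


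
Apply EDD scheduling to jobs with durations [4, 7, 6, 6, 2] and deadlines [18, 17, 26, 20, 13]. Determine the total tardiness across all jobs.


Sort by due date (EDD order): [(2, 13), (7, 17), (4, 18), (6, 20), (6, 26)]
Compute completion times and tardiness:
  Job 1: p=2, d=13, C=2, tardiness=max(0,2-13)=0
  Job 2: p=7, d=17, C=9, tardiness=max(0,9-17)=0
  Job 3: p=4, d=18, C=13, tardiness=max(0,13-18)=0
  Job 4: p=6, d=20, C=19, tardiness=max(0,19-20)=0
  Job 5: p=6, d=26, C=25, tardiness=max(0,25-26)=0
Total tardiness = 0

0


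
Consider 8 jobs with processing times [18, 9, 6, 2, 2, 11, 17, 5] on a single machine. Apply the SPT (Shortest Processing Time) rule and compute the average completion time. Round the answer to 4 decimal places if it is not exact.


Sort jobs by processing time (SPT order): [2, 2, 5, 6, 9, 11, 17, 18]
Compute completion times sequentially:
  Job 1: processing = 2, completes at 2
  Job 2: processing = 2, completes at 4
  Job 3: processing = 5, completes at 9
  Job 4: processing = 6, completes at 15
  Job 5: processing = 9, completes at 24
  Job 6: processing = 11, completes at 35
  Job 7: processing = 17, completes at 52
  Job 8: processing = 18, completes at 70
Sum of completion times = 211
Average completion time = 211/8 = 26.375

26.375


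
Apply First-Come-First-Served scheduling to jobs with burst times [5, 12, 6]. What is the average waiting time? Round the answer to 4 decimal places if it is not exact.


FCFS order (as given): [5, 12, 6]
Waiting times:
  Job 1: wait = 0
  Job 2: wait = 5
  Job 3: wait = 17
Sum of waiting times = 22
Average waiting time = 22/3 = 7.3333

7.3333


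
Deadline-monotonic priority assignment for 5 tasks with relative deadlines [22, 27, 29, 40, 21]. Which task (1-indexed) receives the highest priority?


Sort tasks by relative deadline (ascending):
  Task 5: deadline = 21
  Task 1: deadline = 22
  Task 2: deadline = 27
  Task 3: deadline = 29
  Task 4: deadline = 40
Priority order (highest first): [5, 1, 2, 3, 4]
Highest priority task = 5

5


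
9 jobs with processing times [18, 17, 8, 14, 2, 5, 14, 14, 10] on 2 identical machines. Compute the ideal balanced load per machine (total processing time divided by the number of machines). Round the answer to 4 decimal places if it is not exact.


Total processing time = 18 + 17 + 8 + 14 + 2 + 5 + 14 + 14 + 10 = 102
Number of machines = 2
Ideal balanced load = 102 / 2 = 51.0

51.0


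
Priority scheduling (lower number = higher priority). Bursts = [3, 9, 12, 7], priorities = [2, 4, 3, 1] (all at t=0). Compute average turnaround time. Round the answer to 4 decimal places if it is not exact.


Sort by priority (ascending = highest first):
Order: [(1, 7), (2, 3), (3, 12), (4, 9)]
Completion times:
  Priority 1, burst=7, C=7
  Priority 2, burst=3, C=10
  Priority 3, burst=12, C=22
  Priority 4, burst=9, C=31
Average turnaround = 70/4 = 17.5

17.5


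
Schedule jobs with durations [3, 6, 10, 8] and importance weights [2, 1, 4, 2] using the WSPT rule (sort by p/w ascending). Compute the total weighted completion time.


Compute p/w ratios and sort ascending (WSPT): [(3, 2), (10, 4), (8, 2), (6, 1)]
Compute weighted completion times:
  Job (p=3,w=2): C=3, w*C=2*3=6
  Job (p=10,w=4): C=13, w*C=4*13=52
  Job (p=8,w=2): C=21, w*C=2*21=42
  Job (p=6,w=1): C=27, w*C=1*27=27
Total weighted completion time = 127

127


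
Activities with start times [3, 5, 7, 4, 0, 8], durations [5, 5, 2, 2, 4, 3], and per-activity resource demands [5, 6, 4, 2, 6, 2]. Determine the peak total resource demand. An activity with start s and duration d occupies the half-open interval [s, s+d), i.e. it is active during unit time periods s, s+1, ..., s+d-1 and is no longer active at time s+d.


Each activity i is active on [start_i, start_i + duration_i).
Compute total resource usage per time slot:
  t=0: active resources = [6], total = 6
  t=1: active resources = [6], total = 6
  t=2: active resources = [6], total = 6
  t=3: active resources = [5, 6], total = 11
  t=4: active resources = [5, 2], total = 7
  t=5: active resources = [5, 6, 2], total = 13
  t=6: active resources = [5, 6], total = 11
  t=7: active resources = [5, 6, 4], total = 15
  t=8: active resources = [6, 4, 2], total = 12
  t=9: active resources = [6, 2], total = 8
  t=10: active resources = [2], total = 2
Peak resource demand = 15

15


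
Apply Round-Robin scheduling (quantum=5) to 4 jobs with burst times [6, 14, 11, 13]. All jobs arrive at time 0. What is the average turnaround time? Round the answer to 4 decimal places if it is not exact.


Time quantum = 5
Execution trace:
  J1 runs 5 units, time = 5
  J2 runs 5 units, time = 10
  J3 runs 5 units, time = 15
  J4 runs 5 units, time = 20
  J1 runs 1 units, time = 21
  J2 runs 5 units, time = 26
  J3 runs 5 units, time = 31
  J4 runs 5 units, time = 36
  J2 runs 4 units, time = 40
  J3 runs 1 units, time = 41
  J4 runs 3 units, time = 44
Finish times: [21, 40, 41, 44]
Average turnaround = 146/4 = 36.5

36.5


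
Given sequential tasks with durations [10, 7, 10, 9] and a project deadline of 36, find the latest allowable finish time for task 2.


LF(activity 2) = deadline - sum of successor durations
Successors: activities 3 through 4 with durations [10, 9]
Sum of successor durations = 19
LF = 36 - 19 = 17

17


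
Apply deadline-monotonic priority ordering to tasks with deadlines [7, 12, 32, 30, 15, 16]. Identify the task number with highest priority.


Sort tasks by relative deadline (ascending):
  Task 1: deadline = 7
  Task 2: deadline = 12
  Task 5: deadline = 15
  Task 6: deadline = 16
  Task 4: deadline = 30
  Task 3: deadline = 32
Priority order (highest first): [1, 2, 5, 6, 4, 3]
Highest priority task = 1

1


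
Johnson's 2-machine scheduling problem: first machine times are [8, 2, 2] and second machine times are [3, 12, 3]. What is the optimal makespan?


Apply Johnson's rule:
  Group 1 (a <= b): [(2, 2, 12), (3, 2, 3)]
  Group 2 (a > b): [(1, 8, 3)]
Optimal job order: [2, 3, 1]
Schedule:
  Job 2: M1 done at 2, M2 done at 14
  Job 3: M1 done at 4, M2 done at 17
  Job 1: M1 done at 12, M2 done at 20
Makespan = 20

20


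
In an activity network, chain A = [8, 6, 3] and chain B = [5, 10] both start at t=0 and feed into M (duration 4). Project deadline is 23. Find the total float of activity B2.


Forward pass: ES(B2) = sum of predecessors on chain B = 5
EF = ES + duration = 5 + 10 = 15
Backward pass: LF(M) = deadline = 23; LS(M) = 23 - 4 = 19
LF(B2) = LS(M) - sum(successors on chain B) = 19 - 0 = 19
LS = LF - duration = 19 - 10 = 9
Total float = LS - ES = 9 - 5 = 4

4


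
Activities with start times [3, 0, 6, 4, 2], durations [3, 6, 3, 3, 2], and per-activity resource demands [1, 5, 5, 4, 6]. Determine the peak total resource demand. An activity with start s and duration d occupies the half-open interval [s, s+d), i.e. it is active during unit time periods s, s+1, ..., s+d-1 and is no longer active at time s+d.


Each activity i is active on [start_i, start_i + duration_i).
Compute total resource usage per time slot:
  t=0: active resources = [5], total = 5
  t=1: active resources = [5], total = 5
  t=2: active resources = [5, 6], total = 11
  t=3: active resources = [1, 5, 6], total = 12
  t=4: active resources = [1, 5, 4], total = 10
  t=5: active resources = [1, 5, 4], total = 10
  t=6: active resources = [5, 4], total = 9
  t=7: active resources = [5], total = 5
  t=8: active resources = [5], total = 5
Peak resource demand = 12

12


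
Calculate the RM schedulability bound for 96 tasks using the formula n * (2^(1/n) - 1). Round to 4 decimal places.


Compute 2^(1/96) = 1.0072464122
Subtract 1: 1.0072464122 - 1 = 0.0072464122
Multiply by n: 96 * 0.0072464122 = 0.6956555712
Round to 4 dp: 0.6957

0.6957


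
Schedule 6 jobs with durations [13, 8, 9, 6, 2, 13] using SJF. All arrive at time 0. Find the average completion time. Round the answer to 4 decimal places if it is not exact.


SJF order (ascending): [2, 6, 8, 9, 13, 13]
Completion times:
  Job 1: burst=2, C=2
  Job 2: burst=6, C=8
  Job 3: burst=8, C=16
  Job 4: burst=9, C=25
  Job 5: burst=13, C=38
  Job 6: burst=13, C=51
Average completion = 140/6 = 23.3333

23.3333


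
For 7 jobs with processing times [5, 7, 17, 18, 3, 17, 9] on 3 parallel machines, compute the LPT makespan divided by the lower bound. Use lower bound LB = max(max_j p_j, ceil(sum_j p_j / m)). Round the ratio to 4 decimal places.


LPT order: [18, 17, 17, 9, 7, 5, 3]
Machine loads after assignment: [26, 26, 24]
LPT makespan = 26
Lower bound = max(max_job, ceil(total/3)) = max(18, 26) = 26
Ratio = 26 / 26 = 1.0

1.0


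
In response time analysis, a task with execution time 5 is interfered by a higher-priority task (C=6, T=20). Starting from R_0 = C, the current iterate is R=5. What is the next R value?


R_next = C + ceil(R_prev / T_hp) * C_hp
ceil(5 / 20) = ceil(0.25) = 1
Interference = 1 * 6 = 6
R_next = 5 + 6 = 11

11


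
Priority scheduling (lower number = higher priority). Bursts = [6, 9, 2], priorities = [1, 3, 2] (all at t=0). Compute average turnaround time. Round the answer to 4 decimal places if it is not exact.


Sort by priority (ascending = highest first):
Order: [(1, 6), (2, 2), (3, 9)]
Completion times:
  Priority 1, burst=6, C=6
  Priority 2, burst=2, C=8
  Priority 3, burst=9, C=17
Average turnaround = 31/3 = 10.3333

10.3333


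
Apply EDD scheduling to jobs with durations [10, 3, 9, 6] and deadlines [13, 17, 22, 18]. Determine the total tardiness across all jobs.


Sort by due date (EDD order): [(10, 13), (3, 17), (6, 18), (9, 22)]
Compute completion times and tardiness:
  Job 1: p=10, d=13, C=10, tardiness=max(0,10-13)=0
  Job 2: p=3, d=17, C=13, tardiness=max(0,13-17)=0
  Job 3: p=6, d=18, C=19, tardiness=max(0,19-18)=1
  Job 4: p=9, d=22, C=28, tardiness=max(0,28-22)=6
Total tardiness = 7

7


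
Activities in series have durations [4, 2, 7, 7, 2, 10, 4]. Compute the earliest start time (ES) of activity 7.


Activity 7 starts after activities 1 through 6 complete.
Predecessor durations: [4, 2, 7, 7, 2, 10]
ES = 4 + 2 + 7 + 7 + 2 + 10 = 32

32


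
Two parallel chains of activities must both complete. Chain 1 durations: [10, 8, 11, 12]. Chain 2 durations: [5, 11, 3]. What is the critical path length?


Path A total = 10 + 8 + 11 + 12 = 41
Path B total = 5 + 11 + 3 = 19
Critical path = longest path = max(41, 19) = 41

41


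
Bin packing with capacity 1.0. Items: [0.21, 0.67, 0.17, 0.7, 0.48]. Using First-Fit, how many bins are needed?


Place items sequentially using First-Fit:
  Item 0.21 -> new Bin 1
  Item 0.67 -> Bin 1 (now 0.88)
  Item 0.17 -> new Bin 2
  Item 0.7 -> Bin 2 (now 0.87)
  Item 0.48 -> new Bin 3
Total bins used = 3

3


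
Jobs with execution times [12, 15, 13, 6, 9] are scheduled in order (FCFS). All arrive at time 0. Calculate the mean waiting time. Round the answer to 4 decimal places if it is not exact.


FCFS order (as given): [12, 15, 13, 6, 9]
Waiting times:
  Job 1: wait = 0
  Job 2: wait = 12
  Job 3: wait = 27
  Job 4: wait = 40
  Job 5: wait = 46
Sum of waiting times = 125
Average waiting time = 125/5 = 25.0

25.0


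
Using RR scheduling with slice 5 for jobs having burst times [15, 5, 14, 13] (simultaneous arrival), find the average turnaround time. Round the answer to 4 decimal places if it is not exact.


Time quantum = 5
Execution trace:
  J1 runs 5 units, time = 5
  J2 runs 5 units, time = 10
  J3 runs 5 units, time = 15
  J4 runs 5 units, time = 20
  J1 runs 5 units, time = 25
  J3 runs 5 units, time = 30
  J4 runs 5 units, time = 35
  J1 runs 5 units, time = 40
  J3 runs 4 units, time = 44
  J4 runs 3 units, time = 47
Finish times: [40, 10, 44, 47]
Average turnaround = 141/4 = 35.25

35.25


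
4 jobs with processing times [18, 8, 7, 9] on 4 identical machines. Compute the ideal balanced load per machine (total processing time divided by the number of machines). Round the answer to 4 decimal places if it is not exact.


Total processing time = 18 + 8 + 7 + 9 = 42
Number of machines = 4
Ideal balanced load = 42 / 4 = 10.5

10.5


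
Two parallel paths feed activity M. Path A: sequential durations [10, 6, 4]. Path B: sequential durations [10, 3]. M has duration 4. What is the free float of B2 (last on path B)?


ES(B2) = sum of predecessors on chain B = 10
EF(B2) = ES + duration = 10 + 3 = 13
Successor of B2 is M. ES(M) = max(sum(A), sum(B)) = max(20, 13) = 20
Free float = ES(successor) - EF(current) = 20 - 13 = 7

7


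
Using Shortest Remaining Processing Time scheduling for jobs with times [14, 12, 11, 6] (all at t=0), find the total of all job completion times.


Since all jobs arrive at t=0, SRPT equals SPT ordering.
SPT order: [6, 11, 12, 14]
Completion times:
  Job 1: p=6, C=6
  Job 2: p=11, C=17
  Job 3: p=12, C=29
  Job 4: p=14, C=43
Total completion time = 6 + 17 + 29 + 43 = 95

95


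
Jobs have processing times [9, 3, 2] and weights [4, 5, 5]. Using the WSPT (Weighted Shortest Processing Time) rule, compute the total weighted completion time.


Compute p/w ratios and sort ascending (WSPT): [(2, 5), (3, 5), (9, 4)]
Compute weighted completion times:
  Job (p=2,w=5): C=2, w*C=5*2=10
  Job (p=3,w=5): C=5, w*C=5*5=25
  Job (p=9,w=4): C=14, w*C=4*14=56
Total weighted completion time = 91

91


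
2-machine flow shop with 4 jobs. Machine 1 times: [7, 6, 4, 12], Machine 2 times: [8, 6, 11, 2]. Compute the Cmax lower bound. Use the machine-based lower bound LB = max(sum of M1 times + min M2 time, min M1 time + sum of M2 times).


LB1 = sum(M1 times) + min(M2 times) = 29 + 2 = 31
LB2 = min(M1 times) + sum(M2 times) = 4 + 27 = 31
Lower bound = max(LB1, LB2) = max(31, 31) = 31

31


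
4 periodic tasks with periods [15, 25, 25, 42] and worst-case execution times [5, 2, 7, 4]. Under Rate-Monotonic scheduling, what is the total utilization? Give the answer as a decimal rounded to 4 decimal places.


Compute individual utilizations (exact fractions):
  Task 1: C/T = 5/15 = 1/3 (approx. 0.3333)
  Task 2: C/T = 2/25 (approx. 0.08)
  Task 3: C/T = 7/25 (approx. 0.28)
  Task 4: C/T = 4/42 = 2/21 (approx. 0.0952)
Total utilization U = 1/3 + 2/25 + 7/25 + 2/21 = 138/175
Rounded to 4 decimal places: U = 0.7886
RM (Liu & Layland) bound for 4 tasks = 0.756828; compare with U = 138/175 (approx. 0.788571)
bound < U <= 1, so the RM sufficient condition is not met (inconclusive; an exact test such as response-time analysis is needed).

0.7886


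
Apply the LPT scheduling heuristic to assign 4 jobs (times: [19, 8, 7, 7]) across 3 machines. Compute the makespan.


Sort jobs in decreasing order (LPT): [19, 8, 7, 7]
Assign each job to the least loaded machine:
  Machine 1: jobs [19], load = 19
  Machine 2: jobs [8], load = 8
  Machine 3: jobs [7, 7], load = 14
Makespan = max load = 19

19


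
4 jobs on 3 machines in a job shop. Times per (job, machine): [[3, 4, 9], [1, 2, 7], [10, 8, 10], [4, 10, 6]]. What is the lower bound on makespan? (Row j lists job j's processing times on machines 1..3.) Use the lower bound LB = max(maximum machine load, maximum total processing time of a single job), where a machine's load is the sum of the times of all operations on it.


Machine loads:
  Machine 1: 3 + 1 + 10 + 4 = 18
  Machine 2: 4 + 2 + 8 + 10 = 24
  Machine 3: 9 + 7 + 10 + 6 = 32
Max machine load = 32
Job totals:
  Job 1: 16
  Job 2: 10
  Job 3: 28
  Job 4: 20
Max job total = 28
Lower bound = max(32, 28) = 32

32


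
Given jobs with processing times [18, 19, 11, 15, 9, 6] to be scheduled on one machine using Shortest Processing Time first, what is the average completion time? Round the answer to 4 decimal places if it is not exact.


Sort jobs by processing time (SPT order): [6, 9, 11, 15, 18, 19]
Compute completion times sequentially:
  Job 1: processing = 6, completes at 6
  Job 2: processing = 9, completes at 15
  Job 3: processing = 11, completes at 26
  Job 4: processing = 15, completes at 41
  Job 5: processing = 18, completes at 59
  Job 6: processing = 19, completes at 78
Sum of completion times = 225
Average completion time = 225/6 = 37.5

37.5


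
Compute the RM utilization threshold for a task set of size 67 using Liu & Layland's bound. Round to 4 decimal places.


Compute 2^(1/67) = 1.0103991798
Subtract 1: 1.0103991798 - 1 = 0.0103991798
Multiply by n: 67 * 0.0103991798 = 0.6967450466
Round to 4 dp: 0.6967

0.6967


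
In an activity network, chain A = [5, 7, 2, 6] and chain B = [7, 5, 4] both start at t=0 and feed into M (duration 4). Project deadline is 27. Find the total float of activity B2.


Forward pass: ES(B2) = sum of predecessors on chain B = 7
EF = ES + duration = 7 + 5 = 12
Backward pass: LF(M) = deadline = 27; LS(M) = 27 - 4 = 23
LF(B2) = LS(M) - sum(successors on chain B) = 23 - 4 = 19
LS = LF - duration = 19 - 5 = 14
Total float = LS - ES = 14 - 7 = 7

7


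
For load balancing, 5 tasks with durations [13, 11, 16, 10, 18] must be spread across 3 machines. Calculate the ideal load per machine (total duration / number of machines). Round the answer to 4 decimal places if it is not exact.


Total processing time = 13 + 11 + 16 + 10 + 18 = 68
Number of machines = 3
Ideal balanced load = 68 / 3 = 22.6667

22.6667


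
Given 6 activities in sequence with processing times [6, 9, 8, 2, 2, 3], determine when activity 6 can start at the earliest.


Activity 6 starts after activities 1 through 5 complete.
Predecessor durations: [6, 9, 8, 2, 2]
ES = 6 + 9 + 8 + 2 + 2 = 27

27


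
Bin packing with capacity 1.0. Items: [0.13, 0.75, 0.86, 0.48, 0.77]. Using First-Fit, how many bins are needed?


Place items sequentially using First-Fit:
  Item 0.13 -> new Bin 1
  Item 0.75 -> Bin 1 (now 0.88)
  Item 0.86 -> new Bin 2
  Item 0.48 -> new Bin 3
  Item 0.77 -> new Bin 4
Total bins used = 4

4


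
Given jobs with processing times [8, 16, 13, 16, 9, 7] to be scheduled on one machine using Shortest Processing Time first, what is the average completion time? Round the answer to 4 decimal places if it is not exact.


Sort jobs by processing time (SPT order): [7, 8, 9, 13, 16, 16]
Compute completion times sequentially:
  Job 1: processing = 7, completes at 7
  Job 2: processing = 8, completes at 15
  Job 3: processing = 9, completes at 24
  Job 4: processing = 13, completes at 37
  Job 5: processing = 16, completes at 53
  Job 6: processing = 16, completes at 69
Sum of completion times = 205
Average completion time = 205/6 = 34.1667

34.1667


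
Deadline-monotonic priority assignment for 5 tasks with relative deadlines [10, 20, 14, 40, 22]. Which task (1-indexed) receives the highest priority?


Sort tasks by relative deadline (ascending):
  Task 1: deadline = 10
  Task 3: deadline = 14
  Task 2: deadline = 20
  Task 5: deadline = 22
  Task 4: deadline = 40
Priority order (highest first): [1, 3, 2, 5, 4]
Highest priority task = 1

1


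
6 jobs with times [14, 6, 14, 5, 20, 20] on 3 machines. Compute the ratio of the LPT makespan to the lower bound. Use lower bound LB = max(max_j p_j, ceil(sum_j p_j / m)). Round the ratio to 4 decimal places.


LPT order: [20, 20, 14, 14, 6, 5]
Machine loads after assignment: [26, 25, 28]
LPT makespan = 28
Lower bound = max(max_job, ceil(total/3)) = max(20, 27) = 27
Ratio = 28 / 27 = 1.037

1.037


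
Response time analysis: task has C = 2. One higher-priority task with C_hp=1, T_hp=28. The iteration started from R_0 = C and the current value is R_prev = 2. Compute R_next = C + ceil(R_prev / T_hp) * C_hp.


R_next = C + ceil(R_prev / T_hp) * C_hp
ceil(2 / 28) = ceil(0.0714) = 1
Interference = 1 * 1 = 1
R_next = 2 + 1 = 3

3


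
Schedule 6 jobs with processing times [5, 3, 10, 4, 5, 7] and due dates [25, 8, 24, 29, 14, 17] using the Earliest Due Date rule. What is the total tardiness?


Sort by due date (EDD order): [(3, 8), (5, 14), (7, 17), (10, 24), (5, 25), (4, 29)]
Compute completion times and tardiness:
  Job 1: p=3, d=8, C=3, tardiness=max(0,3-8)=0
  Job 2: p=5, d=14, C=8, tardiness=max(0,8-14)=0
  Job 3: p=7, d=17, C=15, tardiness=max(0,15-17)=0
  Job 4: p=10, d=24, C=25, tardiness=max(0,25-24)=1
  Job 5: p=5, d=25, C=30, tardiness=max(0,30-25)=5
  Job 6: p=4, d=29, C=34, tardiness=max(0,34-29)=5
Total tardiness = 11

11


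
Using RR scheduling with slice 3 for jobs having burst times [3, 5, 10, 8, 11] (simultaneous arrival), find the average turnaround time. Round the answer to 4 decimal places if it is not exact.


Time quantum = 3
Execution trace:
  J1 runs 3 units, time = 3
  J2 runs 3 units, time = 6
  J3 runs 3 units, time = 9
  J4 runs 3 units, time = 12
  J5 runs 3 units, time = 15
  J2 runs 2 units, time = 17
  J3 runs 3 units, time = 20
  J4 runs 3 units, time = 23
  J5 runs 3 units, time = 26
  J3 runs 3 units, time = 29
  J4 runs 2 units, time = 31
  J5 runs 3 units, time = 34
  J3 runs 1 units, time = 35
  J5 runs 2 units, time = 37
Finish times: [3, 17, 35, 31, 37]
Average turnaround = 123/5 = 24.6

24.6


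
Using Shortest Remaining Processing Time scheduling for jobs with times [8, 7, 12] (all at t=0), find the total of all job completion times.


Since all jobs arrive at t=0, SRPT equals SPT ordering.
SPT order: [7, 8, 12]
Completion times:
  Job 1: p=7, C=7
  Job 2: p=8, C=15
  Job 3: p=12, C=27
Total completion time = 7 + 15 + 27 = 49

49


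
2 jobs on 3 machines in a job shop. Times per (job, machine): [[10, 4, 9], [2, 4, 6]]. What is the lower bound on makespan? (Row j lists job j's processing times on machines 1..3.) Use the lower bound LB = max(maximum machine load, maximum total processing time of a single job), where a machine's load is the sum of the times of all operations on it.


Machine loads:
  Machine 1: 10 + 2 = 12
  Machine 2: 4 + 4 = 8
  Machine 3: 9 + 6 = 15
Max machine load = 15
Job totals:
  Job 1: 23
  Job 2: 12
Max job total = 23
Lower bound = max(15, 23) = 23

23


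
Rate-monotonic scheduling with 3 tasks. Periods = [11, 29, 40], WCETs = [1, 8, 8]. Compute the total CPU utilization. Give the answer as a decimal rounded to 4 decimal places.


Compute individual utilizations (exact fractions):
  Task 1: C/T = 1/11 (approx. 0.0909)
  Task 2: C/T = 8/29 (approx. 0.2759)
  Task 3: C/T = 8/40 = 1/5 (approx. 0.2)
Total utilization U = 1/11 + 8/29 + 1/5 = 904/1595
Rounded to 4 decimal places: U = 0.5668
RM (Liu & Layland) bound for 3 tasks = 0.779763; compare with U = 904/1595 (approx. 0.566771)
U <= bound, so schedulable by RM sufficient condition.

0.5668


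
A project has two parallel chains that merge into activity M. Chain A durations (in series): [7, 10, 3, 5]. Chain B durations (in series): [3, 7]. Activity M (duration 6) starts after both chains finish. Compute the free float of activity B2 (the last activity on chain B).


ES(B2) = sum of predecessors on chain B = 3
EF(B2) = ES + duration = 3 + 7 = 10
Successor of B2 is M. ES(M) = max(sum(A), sum(B)) = max(25, 10) = 25
Free float = ES(successor) - EF(current) = 25 - 10 = 15

15


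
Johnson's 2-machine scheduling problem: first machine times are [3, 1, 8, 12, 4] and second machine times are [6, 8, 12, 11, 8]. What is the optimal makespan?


Apply Johnson's rule:
  Group 1 (a <= b): [(2, 1, 8), (1, 3, 6), (5, 4, 8), (3, 8, 12)]
  Group 2 (a > b): [(4, 12, 11)]
Optimal job order: [2, 1, 5, 3, 4]
Schedule:
  Job 2: M1 done at 1, M2 done at 9
  Job 1: M1 done at 4, M2 done at 15
  Job 5: M1 done at 8, M2 done at 23
  Job 3: M1 done at 16, M2 done at 35
  Job 4: M1 done at 28, M2 done at 46
Makespan = 46

46


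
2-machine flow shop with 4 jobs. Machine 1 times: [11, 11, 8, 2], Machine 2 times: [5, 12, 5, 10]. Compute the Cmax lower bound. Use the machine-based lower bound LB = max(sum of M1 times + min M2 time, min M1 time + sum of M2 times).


LB1 = sum(M1 times) + min(M2 times) = 32 + 5 = 37
LB2 = min(M1 times) + sum(M2 times) = 2 + 32 = 34
Lower bound = max(LB1, LB2) = max(37, 34) = 37

37


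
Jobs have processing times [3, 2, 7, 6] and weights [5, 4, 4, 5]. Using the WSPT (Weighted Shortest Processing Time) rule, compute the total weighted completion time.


Compute p/w ratios and sort ascending (WSPT): [(2, 4), (3, 5), (6, 5), (7, 4)]
Compute weighted completion times:
  Job (p=2,w=4): C=2, w*C=4*2=8
  Job (p=3,w=5): C=5, w*C=5*5=25
  Job (p=6,w=5): C=11, w*C=5*11=55
  Job (p=7,w=4): C=18, w*C=4*18=72
Total weighted completion time = 160

160


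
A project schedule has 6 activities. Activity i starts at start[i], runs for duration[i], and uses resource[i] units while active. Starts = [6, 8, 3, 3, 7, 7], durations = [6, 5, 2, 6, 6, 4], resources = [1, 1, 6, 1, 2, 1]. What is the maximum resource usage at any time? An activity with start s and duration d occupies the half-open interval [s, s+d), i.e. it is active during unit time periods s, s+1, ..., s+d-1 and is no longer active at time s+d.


Each activity i is active on [start_i, start_i + duration_i).
Compute total resource usage per time slot:
  t=0: active resources = [], total = 0
  t=1: active resources = [], total = 0
  t=2: active resources = [], total = 0
  t=3: active resources = [6, 1], total = 7
  t=4: active resources = [6, 1], total = 7
  t=5: active resources = [1], total = 1
  t=6: active resources = [1, 1], total = 2
  t=7: active resources = [1, 1, 2, 1], total = 5
  t=8: active resources = [1, 1, 1, 2, 1], total = 6
  t=9: active resources = [1, 1, 2, 1], total = 5
  t=10: active resources = [1, 1, 2, 1], total = 5
  t=11: active resources = [1, 1, 2], total = 4
  t=12: active resources = [1, 2], total = 3
Peak resource demand = 7

7


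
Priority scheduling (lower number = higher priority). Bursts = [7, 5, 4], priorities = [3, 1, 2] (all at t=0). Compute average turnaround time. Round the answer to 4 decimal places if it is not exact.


Sort by priority (ascending = highest first):
Order: [(1, 5), (2, 4), (3, 7)]
Completion times:
  Priority 1, burst=5, C=5
  Priority 2, burst=4, C=9
  Priority 3, burst=7, C=16
Average turnaround = 30/3 = 10.0

10.0


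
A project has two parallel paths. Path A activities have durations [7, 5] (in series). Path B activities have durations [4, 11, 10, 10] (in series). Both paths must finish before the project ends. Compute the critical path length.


Path A total = 7 + 5 = 12
Path B total = 4 + 11 + 10 + 10 = 35
Critical path = longest path = max(12, 35) = 35

35


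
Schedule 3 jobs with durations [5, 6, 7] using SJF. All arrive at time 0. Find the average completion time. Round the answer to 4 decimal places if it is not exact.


SJF order (ascending): [5, 6, 7]
Completion times:
  Job 1: burst=5, C=5
  Job 2: burst=6, C=11
  Job 3: burst=7, C=18
Average completion = 34/3 = 11.3333

11.3333


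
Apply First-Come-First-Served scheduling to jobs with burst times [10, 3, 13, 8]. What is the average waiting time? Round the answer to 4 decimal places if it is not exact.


FCFS order (as given): [10, 3, 13, 8]
Waiting times:
  Job 1: wait = 0
  Job 2: wait = 10
  Job 3: wait = 13
  Job 4: wait = 26
Sum of waiting times = 49
Average waiting time = 49/4 = 12.25

12.25


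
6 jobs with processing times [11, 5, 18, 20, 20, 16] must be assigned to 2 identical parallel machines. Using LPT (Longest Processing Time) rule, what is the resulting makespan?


Sort jobs in decreasing order (LPT): [20, 20, 18, 16, 11, 5]
Assign each job to the least loaded machine:
  Machine 1: jobs [20, 18, 5], load = 43
  Machine 2: jobs [20, 16, 11], load = 47
Makespan = max load = 47

47


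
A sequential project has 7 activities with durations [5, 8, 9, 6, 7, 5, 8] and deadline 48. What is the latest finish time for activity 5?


LF(activity 5) = deadline - sum of successor durations
Successors: activities 6 through 7 with durations [5, 8]
Sum of successor durations = 13
LF = 48 - 13 = 35

35


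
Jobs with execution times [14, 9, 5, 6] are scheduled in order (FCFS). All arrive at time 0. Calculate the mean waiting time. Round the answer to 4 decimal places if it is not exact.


FCFS order (as given): [14, 9, 5, 6]
Waiting times:
  Job 1: wait = 0
  Job 2: wait = 14
  Job 3: wait = 23
  Job 4: wait = 28
Sum of waiting times = 65
Average waiting time = 65/4 = 16.25

16.25


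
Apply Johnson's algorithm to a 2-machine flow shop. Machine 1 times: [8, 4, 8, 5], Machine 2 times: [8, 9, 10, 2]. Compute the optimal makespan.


Apply Johnson's rule:
  Group 1 (a <= b): [(2, 4, 9), (1, 8, 8), (3, 8, 10)]
  Group 2 (a > b): [(4, 5, 2)]
Optimal job order: [2, 1, 3, 4]
Schedule:
  Job 2: M1 done at 4, M2 done at 13
  Job 1: M1 done at 12, M2 done at 21
  Job 3: M1 done at 20, M2 done at 31
  Job 4: M1 done at 25, M2 done at 33
Makespan = 33

33


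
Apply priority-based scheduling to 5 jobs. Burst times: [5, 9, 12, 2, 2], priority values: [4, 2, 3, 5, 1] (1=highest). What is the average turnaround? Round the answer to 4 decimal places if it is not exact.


Sort by priority (ascending = highest first):
Order: [(1, 2), (2, 9), (3, 12), (4, 5), (5, 2)]
Completion times:
  Priority 1, burst=2, C=2
  Priority 2, burst=9, C=11
  Priority 3, burst=12, C=23
  Priority 4, burst=5, C=28
  Priority 5, burst=2, C=30
Average turnaround = 94/5 = 18.8

18.8


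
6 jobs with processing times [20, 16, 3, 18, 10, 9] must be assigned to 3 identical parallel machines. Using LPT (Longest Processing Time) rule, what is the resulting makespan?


Sort jobs in decreasing order (LPT): [20, 18, 16, 10, 9, 3]
Assign each job to the least loaded machine:
  Machine 1: jobs [20, 3], load = 23
  Machine 2: jobs [18, 9], load = 27
  Machine 3: jobs [16, 10], load = 26
Makespan = max load = 27

27


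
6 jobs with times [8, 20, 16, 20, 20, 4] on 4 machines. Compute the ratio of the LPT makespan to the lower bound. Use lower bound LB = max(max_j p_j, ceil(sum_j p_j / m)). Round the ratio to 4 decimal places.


LPT order: [20, 20, 20, 16, 8, 4]
Machine loads after assignment: [24, 20, 20, 24]
LPT makespan = 24
Lower bound = max(max_job, ceil(total/4)) = max(20, 22) = 22
Ratio = 24 / 22 = 1.0909

1.0909


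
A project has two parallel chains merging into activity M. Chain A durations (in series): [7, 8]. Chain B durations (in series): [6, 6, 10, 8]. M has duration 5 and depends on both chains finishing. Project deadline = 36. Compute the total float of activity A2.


Forward pass: ES(A2) = sum of predecessors on chain A = 7
EF = ES + duration = 7 + 8 = 15
Backward pass: LF(M) = deadline = 36; LS(M) = 36 - 5 = 31
LF(A2) = LS(M) - sum(successors on chain A) = 31 - 0 = 31
LS = LF - duration = 31 - 8 = 23
Total float = LS - ES = 23 - 7 = 16

16


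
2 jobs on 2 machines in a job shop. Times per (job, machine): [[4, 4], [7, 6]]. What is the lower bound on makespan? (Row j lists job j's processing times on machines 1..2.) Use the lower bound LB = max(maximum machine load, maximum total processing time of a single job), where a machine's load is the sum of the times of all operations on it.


Machine loads:
  Machine 1: 4 + 7 = 11
  Machine 2: 4 + 6 = 10
Max machine load = 11
Job totals:
  Job 1: 8
  Job 2: 13
Max job total = 13
Lower bound = max(11, 13) = 13

13


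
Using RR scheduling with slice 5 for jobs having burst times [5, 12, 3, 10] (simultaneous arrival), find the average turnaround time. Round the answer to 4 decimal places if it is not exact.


Time quantum = 5
Execution trace:
  J1 runs 5 units, time = 5
  J2 runs 5 units, time = 10
  J3 runs 3 units, time = 13
  J4 runs 5 units, time = 18
  J2 runs 5 units, time = 23
  J4 runs 5 units, time = 28
  J2 runs 2 units, time = 30
Finish times: [5, 30, 13, 28]
Average turnaround = 76/4 = 19.0

19.0


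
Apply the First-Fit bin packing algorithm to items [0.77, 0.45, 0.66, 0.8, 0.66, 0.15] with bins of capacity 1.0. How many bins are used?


Place items sequentially using First-Fit:
  Item 0.77 -> new Bin 1
  Item 0.45 -> new Bin 2
  Item 0.66 -> new Bin 3
  Item 0.8 -> new Bin 4
  Item 0.66 -> new Bin 5
  Item 0.15 -> Bin 1 (now 0.92)
Total bins used = 5

5


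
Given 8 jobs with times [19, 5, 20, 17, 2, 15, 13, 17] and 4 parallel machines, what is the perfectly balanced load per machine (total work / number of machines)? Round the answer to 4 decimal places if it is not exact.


Total processing time = 19 + 5 + 20 + 17 + 2 + 15 + 13 + 17 = 108
Number of machines = 4
Ideal balanced load = 108 / 4 = 27.0

27.0


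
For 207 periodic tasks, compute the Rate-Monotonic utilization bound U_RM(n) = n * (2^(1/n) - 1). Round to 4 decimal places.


Compute 2^(1/207) = 1.0033541497
Subtract 1: 1.0033541497 - 1 = 0.0033541497
Multiply by n: 207 * 0.0033541497 = 0.6943089879
Round to 4 dp: 0.6943

0.6943


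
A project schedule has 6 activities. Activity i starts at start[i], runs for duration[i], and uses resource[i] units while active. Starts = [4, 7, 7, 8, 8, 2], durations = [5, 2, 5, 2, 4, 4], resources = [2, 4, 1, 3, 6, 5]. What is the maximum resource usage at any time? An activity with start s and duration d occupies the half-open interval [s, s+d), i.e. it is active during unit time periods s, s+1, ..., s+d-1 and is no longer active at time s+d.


Each activity i is active on [start_i, start_i + duration_i).
Compute total resource usage per time slot:
  t=0: active resources = [], total = 0
  t=1: active resources = [], total = 0
  t=2: active resources = [5], total = 5
  t=3: active resources = [5], total = 5
  t=4: active resources = [2, 5], total = 7
  t=5: active resources = [2, 5], total = 7
  t=6: active resources = [2], total = 2
  t=7: active resources = [2, 4, 1], total = 7
  t=8: active resources = [2, 4, 1, 3, 6], total = 16
  t=9: active resources = [1, 3, 6], total = 10
  t=10: active resources = [1, 6], total = 7
  t=11: active resources = [1, 6], total = 7
Peak resource demand = 16

16


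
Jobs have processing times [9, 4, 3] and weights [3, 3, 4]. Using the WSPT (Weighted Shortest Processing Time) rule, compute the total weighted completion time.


Compute p/w ratios and sort ascending (WSPT): [(3, 4), (4, 3), (9, 3)]
Compute weighted completion times:
  Job (p=3,w=4): C=3, w*C=4*3=12
  Job (p=4,w=3): C=7, w*C=3*7=21
  Job (p=9,w=3): C=16, w*C=3*16=48
Total weighted completion time = 81

81
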